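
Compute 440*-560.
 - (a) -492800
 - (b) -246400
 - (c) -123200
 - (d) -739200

440 * -560 = -246400
b) -246400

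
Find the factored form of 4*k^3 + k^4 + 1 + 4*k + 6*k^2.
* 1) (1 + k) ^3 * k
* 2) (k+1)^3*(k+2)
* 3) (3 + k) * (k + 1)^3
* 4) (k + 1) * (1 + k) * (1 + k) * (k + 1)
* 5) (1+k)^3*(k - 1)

We need to factor 4*k^3 + k^4 + 1 + 4*k + 6*k^2.
The factored form is (k + 1) * (1 + k) * (1 + k) * (k + 1).
4) (k + 1) * (1 + k) * (1 + k) * (k + 1)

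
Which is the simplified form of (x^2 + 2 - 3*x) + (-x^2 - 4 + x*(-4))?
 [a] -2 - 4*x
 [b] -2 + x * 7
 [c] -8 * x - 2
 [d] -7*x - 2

Adding the polynomials and combining like terms:
(x^2 + 2 - 3*x) + (-x^2 - 4 + x*(-4))
= -7*x - 2
d) -7*x - 2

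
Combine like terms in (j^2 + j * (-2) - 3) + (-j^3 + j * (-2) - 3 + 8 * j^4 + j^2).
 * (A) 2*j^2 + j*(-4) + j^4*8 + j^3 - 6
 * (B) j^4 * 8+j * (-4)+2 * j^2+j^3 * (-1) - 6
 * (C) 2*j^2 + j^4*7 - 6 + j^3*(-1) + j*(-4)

Adding the polynomials and combining like terms:
(j^2 + j*(-2) - 3) + (-j^3 + j*(-2) - 3 + 8*j^4 + j^2)
= j^4 * 8+j * (-4)+2 * j^2+j^3 * (-1) - 6
B) j^4 * 8+j * (-4)+2 * j^2+j^3 * (-1) - 6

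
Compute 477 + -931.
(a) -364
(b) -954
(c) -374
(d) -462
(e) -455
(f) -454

477 + -931 = -454
f) -454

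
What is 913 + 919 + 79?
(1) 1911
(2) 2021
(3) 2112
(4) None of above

First: 913 + 919 = 1832
Then: 1832 + 79 = 1911
1) 1911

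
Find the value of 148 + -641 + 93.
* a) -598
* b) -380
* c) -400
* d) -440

First: 148 + -641 = -493
Then: -493 + 93 = -400
c) -400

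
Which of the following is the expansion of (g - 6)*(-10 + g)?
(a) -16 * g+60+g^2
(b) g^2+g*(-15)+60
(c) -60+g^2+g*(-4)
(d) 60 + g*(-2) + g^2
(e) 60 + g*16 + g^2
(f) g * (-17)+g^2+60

Expanding (g - 6)*(-10 + g):
= -16 * g+60+g^2
a) -16 * g+60+g^2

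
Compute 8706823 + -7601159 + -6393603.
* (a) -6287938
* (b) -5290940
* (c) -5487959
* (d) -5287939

First: 8706823 + -7601159 = 1105664
Then: 1105664 + -6393603 = -5287939
d) -5287939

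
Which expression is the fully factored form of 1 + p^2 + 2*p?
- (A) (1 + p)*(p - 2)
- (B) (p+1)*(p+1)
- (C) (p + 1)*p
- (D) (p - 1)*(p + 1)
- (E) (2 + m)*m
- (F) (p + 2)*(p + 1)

We need to factor 1 + p^2 + 2*p.
The factored form is (p+1)*(p+1).
B) (p+1)*(p+1)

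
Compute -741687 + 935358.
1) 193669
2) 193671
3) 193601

-741687 + 935358 = 193671
2) 193671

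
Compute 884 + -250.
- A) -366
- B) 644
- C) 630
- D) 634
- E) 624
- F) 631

884 + -250 = 634
D) 634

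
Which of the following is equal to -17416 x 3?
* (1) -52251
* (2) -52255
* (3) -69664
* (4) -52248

-17416 * 3 = -52248
4) -52248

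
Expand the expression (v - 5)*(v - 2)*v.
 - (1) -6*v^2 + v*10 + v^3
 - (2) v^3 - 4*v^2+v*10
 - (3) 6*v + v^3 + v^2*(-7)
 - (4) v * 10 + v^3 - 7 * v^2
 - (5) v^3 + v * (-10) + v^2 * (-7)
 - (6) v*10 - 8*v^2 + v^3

Expanding (v - 5)*(v - 2)*v:
= v * 10 + v^3 - 7 * v^2
4) v * 10 + v^3 - 7 * v^2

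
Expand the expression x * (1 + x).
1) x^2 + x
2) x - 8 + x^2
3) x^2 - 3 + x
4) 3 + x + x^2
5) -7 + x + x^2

Expanding x * (1 + x):
= x^2 + x
1) x^2 + x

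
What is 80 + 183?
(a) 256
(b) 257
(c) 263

80 + 183 = 263
c) 263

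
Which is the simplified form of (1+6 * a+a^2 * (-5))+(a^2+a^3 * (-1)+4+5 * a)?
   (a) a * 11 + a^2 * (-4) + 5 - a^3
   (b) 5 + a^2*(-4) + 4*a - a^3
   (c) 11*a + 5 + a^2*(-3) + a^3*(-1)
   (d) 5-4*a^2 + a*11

Adding the polynomials and combining like terms:
(1 + 6*a + a^2*(-5)) + (a^2 + a^3*(-1) + 4 + 5*a)
= a * 11 + a^2 * (-4) + 5 - a^3
a) a * 11 + a^2 * (-4) + 5 - a^3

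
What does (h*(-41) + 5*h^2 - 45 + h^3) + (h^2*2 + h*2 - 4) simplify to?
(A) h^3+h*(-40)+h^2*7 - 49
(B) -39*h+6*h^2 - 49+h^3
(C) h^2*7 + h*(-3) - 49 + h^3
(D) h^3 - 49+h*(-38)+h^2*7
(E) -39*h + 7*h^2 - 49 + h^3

Adding the polynomials and combining like terms:
(h*(-41) + 5*h^2 - 45 + h^3) + (h^2*2 + h*2 - 4)
= -39*h + 7*h^2 - 49 + h^3
E) -39*h + 7*h^2 - 49 + h^3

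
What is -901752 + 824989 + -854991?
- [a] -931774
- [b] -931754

First: -901752 + 824989 = -76763
Then: -76763 + -854991 = -931754
b) -931754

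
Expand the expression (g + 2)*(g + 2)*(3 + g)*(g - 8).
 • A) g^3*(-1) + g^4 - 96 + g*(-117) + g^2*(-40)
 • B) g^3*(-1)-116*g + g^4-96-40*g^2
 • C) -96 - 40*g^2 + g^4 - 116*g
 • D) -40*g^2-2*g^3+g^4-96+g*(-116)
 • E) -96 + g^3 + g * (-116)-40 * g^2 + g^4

Expanding (g + 2)*(g + 2)*(3 + g)*(g - 8):
= g^3*(-1)-116*g + g^4-96-40*g^2
B) g^3*(-1)-116*g + g^4-96-40*g^2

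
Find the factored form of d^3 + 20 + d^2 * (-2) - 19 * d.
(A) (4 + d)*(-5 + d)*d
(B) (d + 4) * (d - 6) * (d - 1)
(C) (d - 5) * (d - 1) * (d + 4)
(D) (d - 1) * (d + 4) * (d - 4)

We need to factor d^3 + 20 + d^2 * (-2) - 19 * d.
The factored form is (d - 5) * (d - 1) * (d + 4).
C) (d - 5) * (d - 1) * (d + 4)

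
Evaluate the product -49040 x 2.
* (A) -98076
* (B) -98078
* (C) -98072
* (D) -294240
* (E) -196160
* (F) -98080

-49040 * 2 = -98080
F) -98080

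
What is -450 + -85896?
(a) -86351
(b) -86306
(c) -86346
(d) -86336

-450 + -85896 = -86346
c) -86346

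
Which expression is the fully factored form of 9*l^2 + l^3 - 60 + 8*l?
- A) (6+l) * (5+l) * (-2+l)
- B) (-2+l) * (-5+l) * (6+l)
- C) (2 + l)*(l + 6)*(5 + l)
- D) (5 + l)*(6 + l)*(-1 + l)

We need to factor 9*l^2 + l^3 - 60 + 8*l.
The factored form is (6+l) * (5+l) * (-2+l).
A) (6+l) * (5+l) * (-2+l)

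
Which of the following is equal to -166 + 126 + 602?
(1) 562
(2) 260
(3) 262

First: -166 + 126 = -40
Then: -40 + 602 = 562
1) 562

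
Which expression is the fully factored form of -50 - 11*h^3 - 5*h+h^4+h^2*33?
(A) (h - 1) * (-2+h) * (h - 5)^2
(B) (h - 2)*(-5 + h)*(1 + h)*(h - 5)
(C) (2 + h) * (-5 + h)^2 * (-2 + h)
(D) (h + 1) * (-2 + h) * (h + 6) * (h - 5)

We need to factor -50 - 11*h^3 - 5*h+h^4+h^2*33.
The factored form is (h - 2)*(-5 + h)*(1 + h)*(h - 5).
B) (h - 2)*(-5 + h)*(1 + h)*(h - 5)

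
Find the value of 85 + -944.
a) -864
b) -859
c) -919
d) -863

85 + -944 = -859
b) -859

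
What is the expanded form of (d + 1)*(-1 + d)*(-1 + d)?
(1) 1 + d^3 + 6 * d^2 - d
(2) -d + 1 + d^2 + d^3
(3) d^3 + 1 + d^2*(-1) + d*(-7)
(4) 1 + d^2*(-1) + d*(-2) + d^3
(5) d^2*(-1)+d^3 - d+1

Expanding (d + 1)*(-1 + d)*(-1 + d):
= d^2*(-1)+d^3 - d+1
5) d^2*(-1)+d^3 - d+1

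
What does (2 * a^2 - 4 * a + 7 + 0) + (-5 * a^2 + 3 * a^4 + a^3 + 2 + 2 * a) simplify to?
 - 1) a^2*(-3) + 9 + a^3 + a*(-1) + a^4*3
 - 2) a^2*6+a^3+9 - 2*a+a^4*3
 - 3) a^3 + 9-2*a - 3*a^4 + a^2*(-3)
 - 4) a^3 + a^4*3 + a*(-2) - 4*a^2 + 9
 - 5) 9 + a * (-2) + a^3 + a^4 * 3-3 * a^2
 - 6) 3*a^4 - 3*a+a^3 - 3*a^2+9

Adding the polynomials and combining like terms:
(2*a^2 - 4*a + 7 + 0) + (-5*a^2 + 3*a^4 + a^3 + 2 + 2*a)
= 9 + a * (-2) + a^3 + a^4 * 3-3 * a^2
5) 9 + a * (-2) + a^3 + a^4 * 3-3 * a^2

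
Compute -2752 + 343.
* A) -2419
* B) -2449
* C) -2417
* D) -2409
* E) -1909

-2752 + 343 = -2409
D) -2409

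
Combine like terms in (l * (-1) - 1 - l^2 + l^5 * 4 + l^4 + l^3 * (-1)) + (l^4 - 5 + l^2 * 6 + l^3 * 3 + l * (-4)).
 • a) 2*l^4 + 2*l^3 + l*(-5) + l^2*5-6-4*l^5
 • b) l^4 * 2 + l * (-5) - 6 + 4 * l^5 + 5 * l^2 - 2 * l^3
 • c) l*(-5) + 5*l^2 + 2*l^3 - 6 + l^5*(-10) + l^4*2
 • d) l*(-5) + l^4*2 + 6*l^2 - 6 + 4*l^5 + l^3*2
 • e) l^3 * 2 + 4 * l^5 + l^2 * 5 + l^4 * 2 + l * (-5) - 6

Adding the polynomials and combining like terms:
(l*(-1) - 1 - l^2 + l^5*4 + l^4 + l^3*(-1)) + (l^4 - 5 + l^2*6 + l^3*3 + l*(-4))
= l^3 * 2 + 4 * l^5 + l^2 * 5 + l^4 * 2 + l * (-5) - 6
e) l^3 * 2 + 4 * l^5 + l^2 * 5 + l^4 * 2 + l * (-5) - 6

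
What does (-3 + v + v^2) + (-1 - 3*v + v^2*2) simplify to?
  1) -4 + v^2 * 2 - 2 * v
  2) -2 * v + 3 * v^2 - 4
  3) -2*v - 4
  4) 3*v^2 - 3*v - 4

Adding the polynomials and combining like terms:
(-3 + v + v^2) + (-1 - 3*v + v^2*2)
= -2 * v + 3 * v^2 - 4
2) -2 * v + 3 * v^2 - 4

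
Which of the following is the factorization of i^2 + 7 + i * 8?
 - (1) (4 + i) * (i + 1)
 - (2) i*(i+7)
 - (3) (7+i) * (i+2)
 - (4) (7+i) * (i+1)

We need to factor i^2 + 7 + i * 8.
The factored form is (7+i) * (i+1).
4) (7+i) * (i+1)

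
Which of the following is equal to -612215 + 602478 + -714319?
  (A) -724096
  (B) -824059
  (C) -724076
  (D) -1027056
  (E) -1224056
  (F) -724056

First: -612215 + 602478 = -9737
Then: -9737 + -714319 = -724056
F) -724056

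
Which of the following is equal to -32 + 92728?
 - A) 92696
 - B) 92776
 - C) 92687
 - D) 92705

-32 + 92728 = 92696
A) 92696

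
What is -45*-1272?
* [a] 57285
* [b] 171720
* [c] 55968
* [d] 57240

-45 * -1272 = 57240
d) 57240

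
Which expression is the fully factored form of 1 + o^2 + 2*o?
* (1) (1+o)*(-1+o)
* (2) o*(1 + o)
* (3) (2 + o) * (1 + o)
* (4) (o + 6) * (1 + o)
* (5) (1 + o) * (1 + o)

We need to factor 1 + o^2 + 2*o.
The factored form is (1 + o) * (1 + o).
5) (1 + o) * (1 + o)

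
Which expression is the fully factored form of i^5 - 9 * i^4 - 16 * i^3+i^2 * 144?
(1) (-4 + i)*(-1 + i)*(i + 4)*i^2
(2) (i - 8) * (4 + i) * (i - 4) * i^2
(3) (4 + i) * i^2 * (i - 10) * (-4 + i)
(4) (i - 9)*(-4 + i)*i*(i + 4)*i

We need to factor i^5 - 9 * i^4 - 16 * i^3+i^2 * 144.
The factored form is (i - 9)*(-4 + i)*i*(i + 4)*i.
4) (i - 9)*(-4 + i)*i*(i + 4)*i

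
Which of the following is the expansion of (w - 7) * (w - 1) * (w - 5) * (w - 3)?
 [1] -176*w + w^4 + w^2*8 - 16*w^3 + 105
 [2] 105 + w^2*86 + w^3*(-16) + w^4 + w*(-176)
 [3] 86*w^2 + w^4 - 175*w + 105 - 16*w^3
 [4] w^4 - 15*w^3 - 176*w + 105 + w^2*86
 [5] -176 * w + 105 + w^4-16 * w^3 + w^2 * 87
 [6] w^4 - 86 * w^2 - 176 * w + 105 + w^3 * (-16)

Expanding (w - 7) * (w - 1) * (w - 5) * (w - 3):
= 105 + w^2*86 + w^3*(-16) + w^4 + w*(-176)
2) 105 + w^2*86 + w^3*(-16) + w^4 + w*(-176)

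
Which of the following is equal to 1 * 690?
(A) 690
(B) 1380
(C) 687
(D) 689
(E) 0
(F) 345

1 * 690 = 690
A) 690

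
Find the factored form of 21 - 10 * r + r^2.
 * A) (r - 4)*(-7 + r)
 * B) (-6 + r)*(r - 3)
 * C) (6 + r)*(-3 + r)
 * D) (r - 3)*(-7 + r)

We need to factor 21 - 10 * r + r^2.
The factored form is (r - 3)*(-7 + r).
D) (r - 3)*(-7 + r)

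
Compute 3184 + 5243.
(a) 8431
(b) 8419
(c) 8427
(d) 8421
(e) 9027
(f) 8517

3184 + 5243 = 8427
c) 8427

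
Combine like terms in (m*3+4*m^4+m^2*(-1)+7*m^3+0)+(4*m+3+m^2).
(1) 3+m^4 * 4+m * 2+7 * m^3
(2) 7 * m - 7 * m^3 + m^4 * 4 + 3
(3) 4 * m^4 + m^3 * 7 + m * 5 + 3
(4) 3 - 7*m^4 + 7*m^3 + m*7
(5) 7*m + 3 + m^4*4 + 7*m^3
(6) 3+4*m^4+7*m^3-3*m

Adding the polynomials and combining like terms:
(m*3 + 4*m^4 + m^2*(-1) + 7*m^3 + 0) + (4*m + 3 + m^2)
= 7*m + 3 + m^4*4 + 7*m^3
5) 7*m + 3 + m^4*4 + 7*m^3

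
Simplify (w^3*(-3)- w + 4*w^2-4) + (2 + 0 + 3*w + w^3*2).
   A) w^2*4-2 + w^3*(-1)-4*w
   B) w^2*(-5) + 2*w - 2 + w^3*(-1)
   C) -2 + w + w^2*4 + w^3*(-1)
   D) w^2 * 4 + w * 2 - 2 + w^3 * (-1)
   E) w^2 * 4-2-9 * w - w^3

Adding the polynomials and combining like terms:
(w^3*(-3) - w + 4*w^2 - 4) + (2 + 0 + 3*w + w^3*2)
= w^2 * 4 + w * 2 - 2 + w^3 * (-1)
D) w^2 * 4 + w * 2 - 2 + w^3 * (-1)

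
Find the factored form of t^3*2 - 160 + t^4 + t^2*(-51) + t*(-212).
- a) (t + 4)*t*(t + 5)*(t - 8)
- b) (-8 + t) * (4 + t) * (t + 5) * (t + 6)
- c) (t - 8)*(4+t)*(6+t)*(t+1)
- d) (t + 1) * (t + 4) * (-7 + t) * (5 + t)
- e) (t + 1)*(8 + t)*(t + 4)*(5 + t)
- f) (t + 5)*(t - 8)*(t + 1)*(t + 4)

We need to factor t^3*2 - 160 + t^4 + t^2*(-51) + t*(-212).
The factored form is (t + 5)*(t - 8)*(t + 1)*(t + 4).
f) (t + 5)*(t - 8)*(t + 1)*(t + 4)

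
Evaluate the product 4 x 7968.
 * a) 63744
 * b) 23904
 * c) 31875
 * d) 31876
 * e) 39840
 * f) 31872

4 * 7968 = 31872
f) 31872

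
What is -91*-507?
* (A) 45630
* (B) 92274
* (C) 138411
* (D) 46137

-91 * -507 = 46137
D) 46137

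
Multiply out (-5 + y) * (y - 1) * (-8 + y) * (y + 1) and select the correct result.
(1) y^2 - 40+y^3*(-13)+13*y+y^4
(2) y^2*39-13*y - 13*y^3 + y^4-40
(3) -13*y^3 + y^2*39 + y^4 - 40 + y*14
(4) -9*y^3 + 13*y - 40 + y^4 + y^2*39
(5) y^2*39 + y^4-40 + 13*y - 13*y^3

Expanding (-5 + y) * (y - 1) * (-8 + y) * (y + 1):
= y^2*39 + y^4-40 + 13*y - 13*y^3
5) y^2*39 + y^4-40 + 13*y - 13*y^3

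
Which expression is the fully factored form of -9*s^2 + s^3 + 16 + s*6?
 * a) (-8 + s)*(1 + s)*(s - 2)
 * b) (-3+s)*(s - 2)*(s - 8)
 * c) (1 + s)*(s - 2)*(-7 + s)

We need to factor -9*s^2 + s^3 + 16 + s*6.
The factored form is (-8 + s)*(1 + s)*(s - 2).
a) (-8 + s)*(1 + s)*(s - 2)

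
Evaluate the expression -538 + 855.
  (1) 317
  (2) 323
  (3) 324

-538 + 855 = 317
1) 317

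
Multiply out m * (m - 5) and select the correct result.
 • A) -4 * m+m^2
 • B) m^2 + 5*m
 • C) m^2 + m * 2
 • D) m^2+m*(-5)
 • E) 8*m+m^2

Expanding m * (m - 5):
= m^2+m*(-5)
D) m^2+m*(-5)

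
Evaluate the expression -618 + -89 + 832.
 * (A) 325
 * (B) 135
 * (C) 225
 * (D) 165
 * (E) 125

First: -618 + -89 = -707
Then: -707 + 832 = 125
E) 125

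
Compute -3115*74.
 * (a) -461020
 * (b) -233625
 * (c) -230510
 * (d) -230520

-3115 * 74 = -230510
c) -230510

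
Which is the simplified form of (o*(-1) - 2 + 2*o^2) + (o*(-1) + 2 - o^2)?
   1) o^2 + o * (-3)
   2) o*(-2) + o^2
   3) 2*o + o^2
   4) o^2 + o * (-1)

Adding the polynomials and combining like terms:
(o*(-1) - 2 + 2*o^2) + (o*(-1) + 2 - o^2)
= o*(-2) + o^2
2) o*(-2) + o^2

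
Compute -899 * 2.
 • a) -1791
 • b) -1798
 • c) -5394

-899 * 2 = -1798
b) -1798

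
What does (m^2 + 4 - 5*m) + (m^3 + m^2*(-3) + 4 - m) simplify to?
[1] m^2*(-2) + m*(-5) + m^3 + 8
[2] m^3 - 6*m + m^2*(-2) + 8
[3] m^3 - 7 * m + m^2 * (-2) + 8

Adding the polynomials and combining like terms:
(m^2 + 4 - 5*m) + (m^3 + m^2*(-3) + 4 - m)
= m^3 - 6*m + m^2*(-2) + 8
2) m^3 - 6*m + m^2*(-2) + 8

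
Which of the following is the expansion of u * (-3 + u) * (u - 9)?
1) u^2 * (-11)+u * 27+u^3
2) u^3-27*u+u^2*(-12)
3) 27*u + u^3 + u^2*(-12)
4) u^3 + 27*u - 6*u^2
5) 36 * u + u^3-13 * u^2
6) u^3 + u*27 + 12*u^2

Expanding u * (-3 + u) * (u - 9):
= 27*u + u^3 + u^2*(-12)
3) 27*u + u^3 + u^2*(-12)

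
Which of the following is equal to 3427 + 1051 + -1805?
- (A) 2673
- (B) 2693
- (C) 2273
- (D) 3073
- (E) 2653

First: 3427 + 1051 = 4478
Then: 4478 + -1805 = 2673
A) 2673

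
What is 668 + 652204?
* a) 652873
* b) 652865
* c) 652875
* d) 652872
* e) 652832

668 + 652204 = 652872
d) 652872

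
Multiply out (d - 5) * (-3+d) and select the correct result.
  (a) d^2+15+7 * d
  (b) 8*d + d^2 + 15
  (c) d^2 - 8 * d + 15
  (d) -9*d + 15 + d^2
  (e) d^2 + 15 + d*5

Expanding (d - 5) * (-3+d):
= d^2 - 8 * d + 15
c) d^2 - 8 * d + 15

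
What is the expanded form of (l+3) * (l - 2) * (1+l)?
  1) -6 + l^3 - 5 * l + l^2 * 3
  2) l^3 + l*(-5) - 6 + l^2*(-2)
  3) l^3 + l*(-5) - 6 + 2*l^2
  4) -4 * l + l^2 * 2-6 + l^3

Expanding (l+3) * (l - 2) * (1+l):
= l^3 + l*(-5) - 6 + 2*l^2
3) l^3 + l*(-5) - 6 + 2*l^2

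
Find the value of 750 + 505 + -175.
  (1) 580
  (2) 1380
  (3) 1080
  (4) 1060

First: 750 + 505 = 1255
Then: 1255 + -175 = 1080
3) 1080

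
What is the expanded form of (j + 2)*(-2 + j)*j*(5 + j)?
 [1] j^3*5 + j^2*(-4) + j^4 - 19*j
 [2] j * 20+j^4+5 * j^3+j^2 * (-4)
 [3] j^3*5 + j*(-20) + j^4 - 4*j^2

Expanding (j + 2)*(-2 + j)*j*(5 + j):
= j^3*5 + j*(-20) + j^4 - 4*j^2
3) j^3*5 + j*(-20) + j^4 - 4*j^2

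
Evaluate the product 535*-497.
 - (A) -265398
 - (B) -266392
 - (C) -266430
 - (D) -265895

535 * -497 = -265895
D) -265895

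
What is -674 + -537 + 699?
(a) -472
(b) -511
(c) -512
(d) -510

First: -674 + -537 = -1211
Then: -1211 + 699 = -512
c) -512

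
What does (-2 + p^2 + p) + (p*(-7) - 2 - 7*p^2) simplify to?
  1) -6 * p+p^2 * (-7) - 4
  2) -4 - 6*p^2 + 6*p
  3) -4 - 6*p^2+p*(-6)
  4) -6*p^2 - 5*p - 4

Adding the polynomials and combining like terms:
(-2 + p^2 + p) + (p*(-7) - 2 - 7*p^2)
= -4 - 6*p^2+p*(-6)
3) -4 - 6*p^2+p*(-6)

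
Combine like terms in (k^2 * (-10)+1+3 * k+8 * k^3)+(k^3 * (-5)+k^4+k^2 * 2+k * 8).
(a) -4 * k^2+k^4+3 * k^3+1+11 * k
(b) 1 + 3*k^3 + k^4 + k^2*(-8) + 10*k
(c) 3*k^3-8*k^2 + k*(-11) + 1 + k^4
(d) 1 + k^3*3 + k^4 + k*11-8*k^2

Adding the polynomials and combining like terms:
(k^2*(-10) + 1 + 3*k + 8*k^3) + (k^3*(-5) + k^4 + k^2*2 + k*8)
= 1 + k^3*3 + k^4 + k*11-8*k^2
d) 1 + k^3*3 + k^4 + k*11-8*k^2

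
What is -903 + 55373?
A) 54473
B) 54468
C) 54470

-903 + 55373 = 54470
C) 54470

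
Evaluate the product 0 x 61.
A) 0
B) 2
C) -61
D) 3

0 * 61 = 0
A) 0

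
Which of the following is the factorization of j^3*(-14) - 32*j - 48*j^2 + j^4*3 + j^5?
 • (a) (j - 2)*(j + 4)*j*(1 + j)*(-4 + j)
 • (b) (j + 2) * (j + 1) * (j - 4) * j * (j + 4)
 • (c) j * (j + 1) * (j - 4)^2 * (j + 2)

We need to factor j^3*(-14) - 32*j - 48*j^2 + j^4*3 + j^5.
The factored form is (j + 2) * (j + 1) * (j - 4) * j * (j + 4).
b) (j + 2) * (j + 1) * (j - 4) * j * (j + 4)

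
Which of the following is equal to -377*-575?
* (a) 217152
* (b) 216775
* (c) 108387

-377 * -575 = 216775
b) 216775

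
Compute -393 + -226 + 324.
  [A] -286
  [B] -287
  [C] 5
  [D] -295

First: -393 + -226 = -619
Then: -619 + 324 = -295
D) -295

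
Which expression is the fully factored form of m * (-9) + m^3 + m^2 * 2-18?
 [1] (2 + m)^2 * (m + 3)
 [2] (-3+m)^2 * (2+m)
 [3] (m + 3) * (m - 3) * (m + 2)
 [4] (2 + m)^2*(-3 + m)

We need to factor m * (-9) + m^3 + m^2 * 2-18.
The factored form is (m + 3) * (m - 3) * (m + 2).
3) (m + 3) * (m - 3) * (m + 2)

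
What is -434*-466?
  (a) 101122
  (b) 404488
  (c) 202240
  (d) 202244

-434 * -466 = 202244
d) 202244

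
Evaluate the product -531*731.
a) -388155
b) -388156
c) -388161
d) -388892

-531 * 731 = -388161
c) -388161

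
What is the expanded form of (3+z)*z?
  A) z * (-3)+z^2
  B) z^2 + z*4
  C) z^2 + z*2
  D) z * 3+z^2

Expanding (3+z)*z:
= z * 3+z^2
D) z * 3+z^2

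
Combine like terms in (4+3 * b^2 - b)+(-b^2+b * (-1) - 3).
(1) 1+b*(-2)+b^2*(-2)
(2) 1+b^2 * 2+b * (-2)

Adding the polynomials and combining like terms:
(4 + 3*b^2 - b) + (-b^2 + b*(-1) - 3)
= 1+b^2 * 2+b * (-2)
2) 1+b^2 * 2+b * (-2)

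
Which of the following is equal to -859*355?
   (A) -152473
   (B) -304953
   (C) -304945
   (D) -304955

-859 * 355 = -304945
C) -304945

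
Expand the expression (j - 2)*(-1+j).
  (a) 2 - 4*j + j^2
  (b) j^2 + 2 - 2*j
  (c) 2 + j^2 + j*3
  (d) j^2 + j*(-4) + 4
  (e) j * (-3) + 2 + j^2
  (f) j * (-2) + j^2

Expanding (j - 2)*(-1+j):
= j * (-3) + 2 + j^2
e) j * (-3) + 2 + j^2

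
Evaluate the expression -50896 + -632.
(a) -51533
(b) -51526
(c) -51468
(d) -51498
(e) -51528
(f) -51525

-50896 + -632 = -51528
e) -51528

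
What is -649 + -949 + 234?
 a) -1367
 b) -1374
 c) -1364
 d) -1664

First: -649 + -949 = -1598
Then: -1598 + 234 = -1364
c) -1364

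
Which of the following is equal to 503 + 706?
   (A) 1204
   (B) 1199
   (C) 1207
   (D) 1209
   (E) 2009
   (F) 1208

503 + 706 = 1209
D) 1209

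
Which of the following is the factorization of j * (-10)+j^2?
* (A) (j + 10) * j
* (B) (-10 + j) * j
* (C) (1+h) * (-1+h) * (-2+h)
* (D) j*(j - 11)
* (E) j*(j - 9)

We need to factor j * (-10)+j^2.
The factored form is (-10 + j) * j.
B) (-10 + j) * j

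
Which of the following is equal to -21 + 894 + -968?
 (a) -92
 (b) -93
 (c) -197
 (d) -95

First: -21 + 894 = 873
Then: 873 + -968 = -95
d) -95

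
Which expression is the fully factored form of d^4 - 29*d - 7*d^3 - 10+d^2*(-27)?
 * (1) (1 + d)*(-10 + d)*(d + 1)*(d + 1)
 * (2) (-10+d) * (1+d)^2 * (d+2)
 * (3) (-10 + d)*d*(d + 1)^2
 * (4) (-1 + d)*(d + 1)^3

We need to factor d^4 - 29*d - 7*d^3 - 10+d^2*(-27).
The factored form is (1 + d)*(-10 + d)*(d + 1)*(d + 1).
1) (1 + d)*(-10 + d)*(d + 1)*(d + 1)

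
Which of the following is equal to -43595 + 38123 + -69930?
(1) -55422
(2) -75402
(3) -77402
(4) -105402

First: -43595 + 38123 = -5472
Then: -5472 + -69930 = -75402
2) -75402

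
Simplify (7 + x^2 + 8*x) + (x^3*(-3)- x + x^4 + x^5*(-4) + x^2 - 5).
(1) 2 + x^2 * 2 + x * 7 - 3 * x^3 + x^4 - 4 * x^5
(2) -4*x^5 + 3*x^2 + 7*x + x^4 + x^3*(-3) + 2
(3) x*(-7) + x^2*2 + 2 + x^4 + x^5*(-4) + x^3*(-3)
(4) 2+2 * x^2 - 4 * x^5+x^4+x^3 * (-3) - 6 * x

Adding the polynomials and combining like terms:
(7 + x^2 + 8*x) + (x^3*(-3) - x + x^4 + x^5*(-4) + x^2 - 5)
= 2 + x^2 * 2 + x * 7 - 3 * x^3 + x^4 - 4 * x^5
1) 2 + x^2 * 2 + x * 7 - 3 * x^3 + x^4 - 4 * x^5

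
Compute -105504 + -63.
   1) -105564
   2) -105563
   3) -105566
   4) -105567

-105504 + -63 = -105567
4) -105567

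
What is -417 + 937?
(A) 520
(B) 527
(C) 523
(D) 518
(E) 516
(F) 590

-417 + 937 = 520
A) 520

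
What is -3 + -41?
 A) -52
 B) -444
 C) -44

-3 + -41 = -44
C) -44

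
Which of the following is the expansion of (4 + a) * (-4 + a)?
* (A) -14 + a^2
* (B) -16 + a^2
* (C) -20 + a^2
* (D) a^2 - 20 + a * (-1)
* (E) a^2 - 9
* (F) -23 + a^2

Expanding (4 + a) * (-4 + a):
= -16 + a^2
B) -16 + a^2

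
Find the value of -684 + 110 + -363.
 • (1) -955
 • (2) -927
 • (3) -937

First: -684 + 110 = -574
Then: -574 + -363 = -937
3) -937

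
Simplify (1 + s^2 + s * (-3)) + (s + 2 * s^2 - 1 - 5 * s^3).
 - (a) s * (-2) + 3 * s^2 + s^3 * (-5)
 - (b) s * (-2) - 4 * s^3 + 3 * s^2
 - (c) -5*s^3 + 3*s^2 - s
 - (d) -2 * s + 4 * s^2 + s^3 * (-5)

Adding the polynomials and combining like terms:
(1 + s^2 + s*(-3)) + (s + 2*s^2 - 1 - 5*s^3)
= s * (-2) + 3 * s^2 + s^3 * (-5)
a) s * (-2) + 3 * s^2 + s^3 * (-5)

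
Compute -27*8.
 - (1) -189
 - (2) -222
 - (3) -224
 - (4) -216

-27 * 8 = -216
4) -216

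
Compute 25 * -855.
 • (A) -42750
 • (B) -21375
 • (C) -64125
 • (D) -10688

25 * -855 = -21375
B) -21375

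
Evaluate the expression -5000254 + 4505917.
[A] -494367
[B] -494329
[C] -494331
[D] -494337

-5000254 + 4505917 = -494337
D) -494337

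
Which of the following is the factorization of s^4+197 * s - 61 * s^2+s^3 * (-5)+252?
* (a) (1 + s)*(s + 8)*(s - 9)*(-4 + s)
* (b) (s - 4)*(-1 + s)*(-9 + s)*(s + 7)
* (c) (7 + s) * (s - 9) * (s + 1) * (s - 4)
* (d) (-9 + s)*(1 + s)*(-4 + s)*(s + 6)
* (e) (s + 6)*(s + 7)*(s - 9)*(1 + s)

We need to factor s^4+197 * s - 61 * s^2+s^3 * (-5)+252.
The factored form is (7 + s) * (s - 9) * (s + 1) * (s - 4).
c) (7 + s) * (s - 9) * (s + 1) * (s - 4)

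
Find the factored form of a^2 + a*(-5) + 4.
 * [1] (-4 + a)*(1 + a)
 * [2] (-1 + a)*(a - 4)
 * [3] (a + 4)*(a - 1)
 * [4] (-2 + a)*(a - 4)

We need to factor a^2 + a*(-5) + 4.
The factored form is (-1 + a)*(a - 4).
2) (-1 + a)*(a - 4)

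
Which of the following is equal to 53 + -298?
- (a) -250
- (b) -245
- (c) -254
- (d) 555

53 + -298 = -245
b) -245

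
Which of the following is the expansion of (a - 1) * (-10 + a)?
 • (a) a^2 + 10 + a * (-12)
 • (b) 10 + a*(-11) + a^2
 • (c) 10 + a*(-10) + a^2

Expanding (a - 1) * (-10 + a):
= 10 + a*(-11) + a^2
b) 10 + a*(-11) + a^2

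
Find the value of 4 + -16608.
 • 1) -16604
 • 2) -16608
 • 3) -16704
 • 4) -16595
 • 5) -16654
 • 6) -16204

4 + -16608 = -16604
1) -16604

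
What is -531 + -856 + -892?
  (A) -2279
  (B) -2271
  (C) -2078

First: -531 + -856 = -1387
Then: -1387 + -892 = -2279
A) -2279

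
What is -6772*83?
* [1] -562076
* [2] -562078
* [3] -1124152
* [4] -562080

-6772 * 83 = -562076
1) -562076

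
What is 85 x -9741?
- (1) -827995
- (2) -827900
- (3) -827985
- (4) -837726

85 * -9741 = -827985
3) -827985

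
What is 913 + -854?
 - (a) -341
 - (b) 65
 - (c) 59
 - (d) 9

913 + -854 = 59
c) 59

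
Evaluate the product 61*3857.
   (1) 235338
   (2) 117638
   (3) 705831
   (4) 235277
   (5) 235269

61 * 3857 = 235277
4) 235277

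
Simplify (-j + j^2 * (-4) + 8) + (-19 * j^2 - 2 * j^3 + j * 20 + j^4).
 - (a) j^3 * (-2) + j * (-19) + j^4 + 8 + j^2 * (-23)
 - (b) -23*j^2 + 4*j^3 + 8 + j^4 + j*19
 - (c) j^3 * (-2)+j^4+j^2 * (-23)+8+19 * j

Adding the polynomials and combining like terms:
(-j + j^2*(-4) + 8) + (-19*j^2 - 2*j^3 + j*20 + j^4)
= j^3 * (-2)+j^4+j^2 * (-23)+8+19 * j
c) j^3 * (-2)+j^4+j^2 * (-23)+8+19 * j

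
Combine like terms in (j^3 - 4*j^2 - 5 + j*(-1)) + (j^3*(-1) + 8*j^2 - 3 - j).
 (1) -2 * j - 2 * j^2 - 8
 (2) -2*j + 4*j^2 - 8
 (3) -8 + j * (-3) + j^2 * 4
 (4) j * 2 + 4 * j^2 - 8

Adding the polynomials and combining like terms:
(j^3 - 4*j^2 - 5 + j*(-1)) + (j^3*(-1) + 8*j^2 - 3 - j)
= -2*j + 4*j^2 - 8
2) -2*j + 4*j^2 - 8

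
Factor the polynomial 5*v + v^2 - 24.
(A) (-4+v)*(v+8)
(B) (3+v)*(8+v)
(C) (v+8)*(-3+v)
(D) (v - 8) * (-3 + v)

We need to factor 5*v + v^2 - 24.
The factored form is (v+8)*(-3+v).
C) (v+8)*(-3+v)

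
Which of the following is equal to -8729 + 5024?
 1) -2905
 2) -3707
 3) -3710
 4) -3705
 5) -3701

-8729 + 5024 = -3705
4) -3705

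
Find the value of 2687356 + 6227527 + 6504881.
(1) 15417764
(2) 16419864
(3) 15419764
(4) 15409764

First: 2687356 + 6227527 = 8914883
Then: 8914883 + 6504881 = 15419764
3) 15419764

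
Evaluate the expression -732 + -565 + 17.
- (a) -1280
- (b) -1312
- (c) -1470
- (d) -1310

First: -732 + -565 = -1297
Then: -1297 + 17 = -1280
a) -1280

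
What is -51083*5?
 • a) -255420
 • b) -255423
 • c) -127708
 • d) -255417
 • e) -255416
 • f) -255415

-51083 * 5 = -255415
f) -255415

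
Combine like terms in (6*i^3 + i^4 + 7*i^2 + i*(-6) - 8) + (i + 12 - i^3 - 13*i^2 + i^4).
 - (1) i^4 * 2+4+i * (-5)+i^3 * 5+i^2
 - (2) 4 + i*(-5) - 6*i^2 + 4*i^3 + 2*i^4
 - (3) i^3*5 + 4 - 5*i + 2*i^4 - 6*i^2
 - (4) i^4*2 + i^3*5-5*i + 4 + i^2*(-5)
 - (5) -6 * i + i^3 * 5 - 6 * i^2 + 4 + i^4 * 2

Adding the polynomials and combining like terms:
(6*i^3 + i^4 + 7*i^2 + i*(-6) - 8) + (i + 12 - i^3 - 13*i^2 + i^4)
= i^3*5 + 4 - 5*i + 2*i^4 - 6*i^2
3) i^3*5 + 4 - 5*i + 2*i^4 - 6*i^2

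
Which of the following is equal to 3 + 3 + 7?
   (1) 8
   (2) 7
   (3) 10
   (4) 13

First: 3 + 3 = 6
Then: 6 + 7 = 13
4) 13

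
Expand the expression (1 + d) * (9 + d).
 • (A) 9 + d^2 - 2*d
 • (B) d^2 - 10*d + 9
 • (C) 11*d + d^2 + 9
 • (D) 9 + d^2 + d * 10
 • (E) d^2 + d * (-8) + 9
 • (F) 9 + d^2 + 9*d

Expanding (1 + d) * (9 + d):
= 9 + d^2 + d * 10
D) 9 + d^2 + d * 10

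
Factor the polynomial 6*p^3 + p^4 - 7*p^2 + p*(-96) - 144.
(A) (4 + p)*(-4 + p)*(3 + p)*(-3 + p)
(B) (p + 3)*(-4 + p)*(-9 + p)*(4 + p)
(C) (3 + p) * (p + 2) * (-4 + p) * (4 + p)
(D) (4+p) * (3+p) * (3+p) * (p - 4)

We need to factor 6*p^3 + p^4 - 7*p^2 + p*(-96) - 144.
The factored form is (4+p) * (3+p) * (3+p) * (p - 4).
D) (4+p) * (3+p) * (3+p) * (p - 4)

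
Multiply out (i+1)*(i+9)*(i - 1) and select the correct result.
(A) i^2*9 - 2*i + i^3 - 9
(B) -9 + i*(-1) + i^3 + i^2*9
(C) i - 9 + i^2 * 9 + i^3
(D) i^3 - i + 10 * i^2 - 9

Expanding (i+1)*(i+9)*(i - 1):
= -9 + i*(-1) + i^3 + i^2*9
B) -9 + i*(-1) + i^3 + i^2*9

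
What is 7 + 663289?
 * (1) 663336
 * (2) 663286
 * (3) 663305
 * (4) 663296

7 + 663289 = 663296
4) 663296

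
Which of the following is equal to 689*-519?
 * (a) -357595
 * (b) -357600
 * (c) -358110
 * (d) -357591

689 * -519 = -357591
d) -357591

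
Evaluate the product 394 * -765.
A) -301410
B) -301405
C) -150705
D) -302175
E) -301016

394 * -765 = -301410
A) -301410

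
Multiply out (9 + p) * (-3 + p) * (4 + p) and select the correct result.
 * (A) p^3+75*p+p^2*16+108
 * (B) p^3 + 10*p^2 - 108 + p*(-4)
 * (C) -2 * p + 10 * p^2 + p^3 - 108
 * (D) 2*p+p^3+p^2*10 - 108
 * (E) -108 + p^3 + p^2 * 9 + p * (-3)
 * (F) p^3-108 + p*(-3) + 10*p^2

Expanding (9 + p) * (-3 + p) * (4 + p):
= p^3-108 + p*(-3) + 10*p^2
F) p^3-108 + p*(-3) + 10*p^2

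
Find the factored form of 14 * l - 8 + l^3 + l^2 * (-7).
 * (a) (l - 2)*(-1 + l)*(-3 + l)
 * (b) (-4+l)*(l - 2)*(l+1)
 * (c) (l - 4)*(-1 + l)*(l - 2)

We need to factor 14 * l - 8 + l^3 + l^2 * (-7).
The factored form is (l - 4)*(-1 + l)*(l - 2).
c) (l - 4)*(-1 + l)*(l - 2)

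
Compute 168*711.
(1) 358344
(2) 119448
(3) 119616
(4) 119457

168 * 711 = 119448
2) 119448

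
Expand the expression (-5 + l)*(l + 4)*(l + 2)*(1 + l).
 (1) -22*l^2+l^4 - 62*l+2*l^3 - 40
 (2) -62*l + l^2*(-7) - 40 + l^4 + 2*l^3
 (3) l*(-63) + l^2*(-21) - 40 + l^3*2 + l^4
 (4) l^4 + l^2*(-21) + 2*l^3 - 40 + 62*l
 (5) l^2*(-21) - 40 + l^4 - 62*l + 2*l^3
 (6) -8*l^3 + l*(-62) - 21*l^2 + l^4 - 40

Expanding (-5 + l)*(l + 4)*(l + 2)*(1 + l):
= l^2*(-21) - 40 + l^4 - 62*l + 2*l^3
5) l^2*(-21) - 40 + l^4 - 62*l + 2*l^3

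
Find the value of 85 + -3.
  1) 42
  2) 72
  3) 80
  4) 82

85 + -3 = 82
4) 82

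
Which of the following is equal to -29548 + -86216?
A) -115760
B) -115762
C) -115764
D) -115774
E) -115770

-29548 + -86216 = -115764
C) -115764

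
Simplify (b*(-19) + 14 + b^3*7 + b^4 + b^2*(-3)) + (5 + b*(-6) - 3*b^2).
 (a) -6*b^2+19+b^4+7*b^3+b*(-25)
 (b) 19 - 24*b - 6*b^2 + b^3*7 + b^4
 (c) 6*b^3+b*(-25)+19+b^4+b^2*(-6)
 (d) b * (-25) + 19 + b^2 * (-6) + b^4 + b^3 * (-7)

Adding the polynomials and combining like terms:
(b*(-19) + 14 + b^3*7 + b^4 + b^2*(-3)) + (5 + b*(-6) - 3*b^2)
= -6*b^2+19+b^4+7*b^3+b*(-25)
a) -6*b^2+19+b^4+7*b^3+b*(-25)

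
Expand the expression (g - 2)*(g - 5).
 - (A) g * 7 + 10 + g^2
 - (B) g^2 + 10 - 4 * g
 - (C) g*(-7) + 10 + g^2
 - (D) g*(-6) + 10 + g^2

Expanding (g - 2)*(g - 5):
= g*(-7) + 10 + g^2
C) g*(-7) + 10 + g^2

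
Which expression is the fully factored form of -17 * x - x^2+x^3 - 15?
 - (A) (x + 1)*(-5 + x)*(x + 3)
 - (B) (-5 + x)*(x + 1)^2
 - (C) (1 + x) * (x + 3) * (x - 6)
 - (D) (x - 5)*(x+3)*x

We need to factor -17 * x - x^2+x^3 - 15.
The factored form is (x + 1)*(-5 + x)*(x + 3).
A) (x + 1)*(-5 + x)*(x + 3)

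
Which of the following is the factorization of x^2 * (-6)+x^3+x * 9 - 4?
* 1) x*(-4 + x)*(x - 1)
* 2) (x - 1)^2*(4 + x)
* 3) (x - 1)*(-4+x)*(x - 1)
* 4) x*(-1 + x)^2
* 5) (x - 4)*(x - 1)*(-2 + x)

We need to factor x^2 * (-6)+x^3+x * 9 - 4.
The factored form is (x - 1)*(-4+x)*(x - 1).
3) (x - 1)*(-4+x)*(x - 1)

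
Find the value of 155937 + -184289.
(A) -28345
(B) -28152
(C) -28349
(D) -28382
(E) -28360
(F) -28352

155937 + -184289 = -28352
F) -28352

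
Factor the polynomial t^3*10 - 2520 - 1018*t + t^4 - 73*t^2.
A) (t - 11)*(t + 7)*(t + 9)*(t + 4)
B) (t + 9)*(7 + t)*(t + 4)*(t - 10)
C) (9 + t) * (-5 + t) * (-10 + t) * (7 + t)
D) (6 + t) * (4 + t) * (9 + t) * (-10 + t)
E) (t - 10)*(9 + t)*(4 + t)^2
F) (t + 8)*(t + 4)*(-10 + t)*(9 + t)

We need to factor t^3*10 - 2520 - 1018*t + t^4 - 73*t^2.
The factored form is (t + 9)*(7 + t)*(t + 4)*(t - 10).
B) (t + 9)*(7 + t)*(t + 4)*(t - 10)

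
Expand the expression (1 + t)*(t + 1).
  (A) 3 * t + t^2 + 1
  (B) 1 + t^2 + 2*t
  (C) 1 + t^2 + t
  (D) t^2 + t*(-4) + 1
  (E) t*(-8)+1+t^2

Expanding (1 + t)*(t + 1):
= 1 + t^2 + 2*t
B) 1 + t^2 + 2*t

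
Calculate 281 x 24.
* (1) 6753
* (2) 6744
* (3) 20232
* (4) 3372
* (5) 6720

281 * 24 = 6744
2) 6744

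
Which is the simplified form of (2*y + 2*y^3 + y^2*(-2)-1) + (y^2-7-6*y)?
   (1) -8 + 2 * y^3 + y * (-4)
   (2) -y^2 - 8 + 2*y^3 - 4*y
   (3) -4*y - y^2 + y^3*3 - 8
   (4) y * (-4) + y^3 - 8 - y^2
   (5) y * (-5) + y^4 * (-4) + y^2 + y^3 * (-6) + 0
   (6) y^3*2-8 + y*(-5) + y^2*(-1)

Adding the polynomials and combining like terms:
(2*y + 2*y^3 + y^2*(-2) - 1) + (y^2 - 7 - 6*y)
= -y^2 - 8 + 2*y^3 - 4*y
2) -y^2 - 8 + 2*y^3 - 4*y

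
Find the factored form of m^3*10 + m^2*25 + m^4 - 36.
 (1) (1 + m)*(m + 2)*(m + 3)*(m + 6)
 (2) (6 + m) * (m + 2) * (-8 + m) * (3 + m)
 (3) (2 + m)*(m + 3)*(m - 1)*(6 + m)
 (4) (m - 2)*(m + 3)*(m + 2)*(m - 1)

We need to factor m^3*10 + m^2*25 + m^4 - 36.
The factored form is (2 + m)*(m + 3)*(m - 1)*(6 + m).
3) (2 + m)*(m + 3)*(m - 1)*(6 + m)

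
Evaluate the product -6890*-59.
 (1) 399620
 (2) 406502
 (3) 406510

-6890 * -59 = 406510
3) 406510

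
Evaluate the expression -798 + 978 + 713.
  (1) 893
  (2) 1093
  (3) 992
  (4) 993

First: -798 + 978 = 180
Then: 180 + 713 = 893
1) 893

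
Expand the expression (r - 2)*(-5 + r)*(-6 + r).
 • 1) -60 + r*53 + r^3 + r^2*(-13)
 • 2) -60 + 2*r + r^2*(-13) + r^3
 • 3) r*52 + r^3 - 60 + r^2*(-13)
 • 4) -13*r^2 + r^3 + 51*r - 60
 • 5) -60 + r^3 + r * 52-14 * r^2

Expanding (r - 2)*(-5 + r)*(-6 + r):
= r*52 + r^3 - 60 + r^2*(-13)
3) r*52 + r^3 - 60 + r^2*(-13)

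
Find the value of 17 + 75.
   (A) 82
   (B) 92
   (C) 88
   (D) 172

17 + 75 = 92
B) 92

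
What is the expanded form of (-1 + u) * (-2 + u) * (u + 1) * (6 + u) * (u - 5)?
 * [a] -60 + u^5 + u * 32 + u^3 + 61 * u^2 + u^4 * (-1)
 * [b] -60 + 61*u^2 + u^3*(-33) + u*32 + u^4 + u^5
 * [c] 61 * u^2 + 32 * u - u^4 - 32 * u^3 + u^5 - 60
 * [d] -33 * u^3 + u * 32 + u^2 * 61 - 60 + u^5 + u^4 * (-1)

Expanding (-1 + u) * (-2 + u) * (u + 1) * (6 + u) * (u - 5):
= -33 * u^3 + u * 32 + u^2 * 61 - 60 + u^5 + u^4 * (-1)
d) -33 * u^3 + u * 32 + u^2 * 61 - 60 + u^5 + u^4 * (-1)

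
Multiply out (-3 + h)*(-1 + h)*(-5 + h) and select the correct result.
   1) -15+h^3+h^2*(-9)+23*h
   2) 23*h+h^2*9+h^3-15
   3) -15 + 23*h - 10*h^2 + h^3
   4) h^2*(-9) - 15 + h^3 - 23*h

Expanding (-3 + h)*(-1 + h)*(-5 + h):
= -15+h^3+h^2*(-9)+23*h
1) -15+h^3+h^2*(-9)+23*h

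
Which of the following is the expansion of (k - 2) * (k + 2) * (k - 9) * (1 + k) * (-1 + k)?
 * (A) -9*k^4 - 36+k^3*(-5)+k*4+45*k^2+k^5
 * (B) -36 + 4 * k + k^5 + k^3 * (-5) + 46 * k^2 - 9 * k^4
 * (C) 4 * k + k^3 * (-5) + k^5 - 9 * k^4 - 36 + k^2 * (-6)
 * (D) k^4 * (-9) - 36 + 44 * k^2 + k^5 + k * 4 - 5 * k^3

Expanding (k - 2) * (k + 2) * (k - 9) * (1 + k) * (-1 + k):
= -9*k^4 - 36+k^3*(-5)+k*4+45*k^2+k^5
A) -9*k^4 - 36+k^3*(-5)+k*4+45*k^2+k^5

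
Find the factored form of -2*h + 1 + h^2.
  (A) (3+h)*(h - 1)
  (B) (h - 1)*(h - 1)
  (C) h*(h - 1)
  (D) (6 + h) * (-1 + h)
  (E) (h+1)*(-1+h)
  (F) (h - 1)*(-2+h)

We need to factor -2*h + 1 + h^2.
The factored form is (h - 1)*(h - 1).
B) (h - 1)*(h - 1)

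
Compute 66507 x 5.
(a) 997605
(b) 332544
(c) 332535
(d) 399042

66507 * 5 = 332535
c) 332535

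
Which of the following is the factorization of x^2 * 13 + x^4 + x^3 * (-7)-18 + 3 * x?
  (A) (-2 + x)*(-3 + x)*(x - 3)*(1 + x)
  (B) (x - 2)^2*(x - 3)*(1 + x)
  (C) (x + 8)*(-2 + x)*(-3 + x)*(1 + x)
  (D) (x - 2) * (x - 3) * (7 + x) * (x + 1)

We need to factor x^2 * 13 + x^4 + x^3 * (-7)-18 + 3 * x.
The factored form is (-2 + x)*(-3 + x)*(x - 3)*(1 + x).
A) (-2 + x)*(-3 + x)*(x - 3)*(1 + x)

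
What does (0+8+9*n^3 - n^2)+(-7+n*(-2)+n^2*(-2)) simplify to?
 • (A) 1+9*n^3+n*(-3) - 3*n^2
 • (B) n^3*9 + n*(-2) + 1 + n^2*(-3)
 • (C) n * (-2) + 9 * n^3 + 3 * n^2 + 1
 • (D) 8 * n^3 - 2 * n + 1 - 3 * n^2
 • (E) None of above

Adding the polynomials and combining like terms:
(0 + 8 + 9*n^3 - n^2) + (-7 + n*(-2) + n^2*(-2))
= n^3*9 + n*(-2) + 1 + n^2*(-3)
B) n^3*9 + n*(-2) + 1 + n^2*(-3)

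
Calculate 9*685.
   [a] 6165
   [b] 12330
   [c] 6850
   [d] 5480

9 * 685 = 6165
a) 6165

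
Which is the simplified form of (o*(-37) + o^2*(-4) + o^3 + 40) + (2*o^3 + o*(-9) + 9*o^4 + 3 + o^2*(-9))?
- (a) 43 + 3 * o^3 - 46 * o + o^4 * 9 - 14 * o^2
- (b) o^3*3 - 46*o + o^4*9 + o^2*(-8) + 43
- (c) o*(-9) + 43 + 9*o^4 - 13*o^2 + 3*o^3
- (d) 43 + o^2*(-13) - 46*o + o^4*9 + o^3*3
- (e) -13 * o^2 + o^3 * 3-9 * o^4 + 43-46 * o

Adding the polynomials and combining like terms:
(o*(-37) + o^2*(-4) + o^3 + 40) + (2*o^3 + o*(-9) + 9*o^4 + 3 + o^2*(-9))
= 43 + o^2*(-13) - 46*o + o^4*9 + o^3*3
d) 43 + o^2*(-13) - 46*o + o^4*9 + o^3*3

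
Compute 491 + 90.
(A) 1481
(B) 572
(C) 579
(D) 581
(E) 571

491 + 90 = 581
D) 581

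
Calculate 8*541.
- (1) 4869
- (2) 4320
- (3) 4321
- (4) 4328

8 * 541 = 4328
4) 4328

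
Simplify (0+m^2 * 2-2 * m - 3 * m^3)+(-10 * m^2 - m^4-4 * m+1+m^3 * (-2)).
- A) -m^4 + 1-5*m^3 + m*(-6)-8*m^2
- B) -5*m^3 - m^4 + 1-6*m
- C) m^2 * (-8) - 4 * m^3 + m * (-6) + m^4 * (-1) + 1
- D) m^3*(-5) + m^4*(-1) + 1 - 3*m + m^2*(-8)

Adding the polynomials and combining like terms:
(0 + m^2*2 - 2*m - 3*m^3) + (-10*m^2 - m^4 - 4*m + 1 + m^3*(-2))
= -m^4 + 1-5*m^3 + m*(-6)-8*m^2
A) -m^4 + 1-5*m^3 + m*(-6)-8*m^2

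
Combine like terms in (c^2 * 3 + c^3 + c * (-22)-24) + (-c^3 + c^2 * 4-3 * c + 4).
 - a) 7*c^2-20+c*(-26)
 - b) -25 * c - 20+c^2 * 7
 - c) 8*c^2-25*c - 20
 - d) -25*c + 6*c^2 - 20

Adding the polynomials and combining like terms:
(c^2*3 + c^3 + c*(-22) - 24) + (-c^3 + c^2*4 - 3*c + 4)
= -25 * c - 20+c^2 * 7
b) -25 * c - 20+c^2 * 7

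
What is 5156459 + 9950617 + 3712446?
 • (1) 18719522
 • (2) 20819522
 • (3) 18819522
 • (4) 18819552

First: 5156459 + 9950617 = 15107076
Then: 15107076 + 3712446 = 18819522
3) 18819522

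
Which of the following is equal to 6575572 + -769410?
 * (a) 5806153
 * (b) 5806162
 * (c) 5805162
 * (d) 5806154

6575572 + -769410 = 5806162
b) 5806162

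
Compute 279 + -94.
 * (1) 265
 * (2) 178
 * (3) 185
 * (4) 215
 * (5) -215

279 + -94 = 185
3) 185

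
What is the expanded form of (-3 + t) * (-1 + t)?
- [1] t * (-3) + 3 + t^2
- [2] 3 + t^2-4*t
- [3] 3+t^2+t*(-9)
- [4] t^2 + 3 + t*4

Expanding (-3 + t) * (-1 + t):
= 3 + t^2-4*t
2) 3 + t^2-4*t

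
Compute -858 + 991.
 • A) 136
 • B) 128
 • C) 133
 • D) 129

-858 + 991 = 133
C) 133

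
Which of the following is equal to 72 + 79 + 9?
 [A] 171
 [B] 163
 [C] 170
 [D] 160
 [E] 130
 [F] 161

First: 72 + 79 = 151
Then: 151 + 9 = 160
D) 160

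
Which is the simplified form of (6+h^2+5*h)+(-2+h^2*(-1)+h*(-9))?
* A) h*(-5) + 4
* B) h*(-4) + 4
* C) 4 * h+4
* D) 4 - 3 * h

Adding the polynomials and combining like terms:
(6 + h^2 + 5*h) + (-2 + h^2*(-1) + h*(-9))
= h*(-4) + 4
B) h*(-4) + 4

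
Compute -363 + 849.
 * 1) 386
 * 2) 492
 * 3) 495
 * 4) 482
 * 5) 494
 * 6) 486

-363 + 849 = 486
6) 486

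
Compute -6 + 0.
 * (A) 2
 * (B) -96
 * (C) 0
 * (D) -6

-6 + 0 = -6
D) -6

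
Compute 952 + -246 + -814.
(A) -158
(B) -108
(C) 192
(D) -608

First: 952 + -246 = 706
Then: 706 + -814 = -108
B) -108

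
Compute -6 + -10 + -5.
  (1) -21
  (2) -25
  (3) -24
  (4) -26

First: -6 + -10 = -16
Then: -16 + -5 = -21
1) -21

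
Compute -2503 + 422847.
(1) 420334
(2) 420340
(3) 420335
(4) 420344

-2503 + 422847 = 420344
4) 420344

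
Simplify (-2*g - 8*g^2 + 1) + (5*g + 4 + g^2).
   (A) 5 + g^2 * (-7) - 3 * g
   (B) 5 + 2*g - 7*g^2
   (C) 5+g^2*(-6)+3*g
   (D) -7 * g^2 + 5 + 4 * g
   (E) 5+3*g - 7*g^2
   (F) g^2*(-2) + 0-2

Adding the polynomials and combining like terms:
(-2*g - 8*g^2 + 1) + (5*g + 4 + g^2)
= 5+3*g - 7*g^2
E) 5+3*g - 7*g^2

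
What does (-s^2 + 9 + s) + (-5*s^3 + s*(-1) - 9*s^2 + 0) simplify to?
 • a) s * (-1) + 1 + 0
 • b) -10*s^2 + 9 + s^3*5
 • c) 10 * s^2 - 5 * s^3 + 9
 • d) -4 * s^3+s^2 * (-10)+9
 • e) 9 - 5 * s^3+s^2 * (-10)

Adding the polynomials and combining like terms:
(-s^2 + 9 + s) + (-5*s^3 + s*(-1) - 9*s^2 + 0)
= 9 - 5 * s^3+s^2 * (-10)
e) 9 - 5 * s^3+s^2 * (-10)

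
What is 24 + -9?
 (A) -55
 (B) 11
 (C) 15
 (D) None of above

24 + -9 = 15
C) 15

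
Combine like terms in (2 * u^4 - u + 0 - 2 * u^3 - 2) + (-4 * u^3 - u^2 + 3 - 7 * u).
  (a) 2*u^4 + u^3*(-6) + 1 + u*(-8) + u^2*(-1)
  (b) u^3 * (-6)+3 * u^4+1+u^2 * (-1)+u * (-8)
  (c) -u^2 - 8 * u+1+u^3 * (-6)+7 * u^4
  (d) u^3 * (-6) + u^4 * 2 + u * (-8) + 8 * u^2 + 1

Adding the polynomials and combining like terms:
(2*u^4 - u + 0 - 2*u^3 - 2) + (-4*u^3 - u^2 + 3 - 7*u)
= 2*u^4 + u^3*(-6) + 1 + u*(-8) + u^2*(-1)
a) 2*u^4 + u^3*(-6) + 1 + u*(-8) + u^2*(-1)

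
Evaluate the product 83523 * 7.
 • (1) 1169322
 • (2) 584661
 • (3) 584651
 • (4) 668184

83523 * 7 = 584661
2) 584661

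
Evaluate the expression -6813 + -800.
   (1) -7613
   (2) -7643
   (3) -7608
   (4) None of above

-6813 + -800 = -7613
1) -7613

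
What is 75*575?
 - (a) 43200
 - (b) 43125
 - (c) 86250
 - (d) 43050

75 * 575 = 43125
b) 43125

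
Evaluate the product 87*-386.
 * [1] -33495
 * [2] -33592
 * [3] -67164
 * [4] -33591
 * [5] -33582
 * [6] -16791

87 * -386 = -33582
5) -33582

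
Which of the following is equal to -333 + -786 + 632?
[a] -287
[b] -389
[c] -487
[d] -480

First: -333 + -786 = -1119
Then: -1119 + 632 = -487
c) -487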